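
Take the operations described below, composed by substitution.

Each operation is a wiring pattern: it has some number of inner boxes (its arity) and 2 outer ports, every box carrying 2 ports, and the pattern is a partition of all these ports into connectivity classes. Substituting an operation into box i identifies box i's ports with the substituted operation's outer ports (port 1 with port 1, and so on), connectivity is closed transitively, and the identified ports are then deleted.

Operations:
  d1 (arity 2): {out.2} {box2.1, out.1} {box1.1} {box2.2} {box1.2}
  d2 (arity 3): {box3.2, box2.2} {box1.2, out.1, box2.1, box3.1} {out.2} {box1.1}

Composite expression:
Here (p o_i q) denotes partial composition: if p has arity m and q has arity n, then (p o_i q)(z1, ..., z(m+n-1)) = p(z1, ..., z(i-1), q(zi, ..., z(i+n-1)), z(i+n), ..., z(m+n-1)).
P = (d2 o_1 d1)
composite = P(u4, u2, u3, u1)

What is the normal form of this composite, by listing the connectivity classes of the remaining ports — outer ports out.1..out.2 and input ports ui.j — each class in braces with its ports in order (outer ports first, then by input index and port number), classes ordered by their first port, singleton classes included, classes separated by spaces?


{out.1, u1.1, u3.1} {out.2} {u1.2, u3.2} {u2.1} {u2.2} {u4.1} {u4.2}

Reachability decides: close wires over d2-identified ports.
through d1, on inputs (u4, u2): {out.1, u2.1} {out.2} {u2.2} {u4.1} {u4.2} (out.j = stage outer ports)
through d2, on inputs (u4, u2, u3, u1): {out.1, u1.1, u3.1} {out.2} {u1.2, u3.2} {u2.1} {u2.2} {u4.1} {u4.2} (out.j = stage outer ports)


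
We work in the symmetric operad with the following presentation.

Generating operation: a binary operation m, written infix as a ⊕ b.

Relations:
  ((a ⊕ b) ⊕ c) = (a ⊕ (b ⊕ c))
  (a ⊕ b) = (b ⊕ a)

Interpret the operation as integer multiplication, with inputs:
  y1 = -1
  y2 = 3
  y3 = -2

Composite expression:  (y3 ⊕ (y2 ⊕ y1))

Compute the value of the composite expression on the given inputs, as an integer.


6

(y2 ⊕ y1) = -3
(y3 ⊕ (y2 ⊕ y1)) = 6


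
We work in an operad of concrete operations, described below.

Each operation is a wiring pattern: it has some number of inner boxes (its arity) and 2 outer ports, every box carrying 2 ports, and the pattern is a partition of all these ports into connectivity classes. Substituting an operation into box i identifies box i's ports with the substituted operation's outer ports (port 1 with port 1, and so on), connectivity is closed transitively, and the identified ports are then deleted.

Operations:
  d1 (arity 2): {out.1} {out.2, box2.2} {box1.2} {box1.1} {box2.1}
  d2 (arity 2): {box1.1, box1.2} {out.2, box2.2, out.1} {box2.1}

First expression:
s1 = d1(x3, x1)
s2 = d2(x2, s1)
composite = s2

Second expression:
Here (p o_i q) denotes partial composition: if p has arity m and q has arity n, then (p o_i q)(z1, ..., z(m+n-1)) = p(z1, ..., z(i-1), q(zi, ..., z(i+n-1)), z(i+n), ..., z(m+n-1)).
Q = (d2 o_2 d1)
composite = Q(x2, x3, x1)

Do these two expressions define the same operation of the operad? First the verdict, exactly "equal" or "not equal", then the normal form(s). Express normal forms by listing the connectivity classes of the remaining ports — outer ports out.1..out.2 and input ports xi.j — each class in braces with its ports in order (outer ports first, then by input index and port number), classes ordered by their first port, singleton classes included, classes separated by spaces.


equal — both sides give {out.1, out.2, x1.2} {x1.1} {x2.1, x2.2} {x3.1} {x3.2}

The first expression reduces to {out.1, out.2, x1.2} {x1.1} {x2.1, x2.2} {x3.1} {x3.2}
The second expression reduces to {out.1, out.2, x1.2} {x1.1} {x2.1, x2.2} {x3.1} {x3.2}
The normal forms match — equal.


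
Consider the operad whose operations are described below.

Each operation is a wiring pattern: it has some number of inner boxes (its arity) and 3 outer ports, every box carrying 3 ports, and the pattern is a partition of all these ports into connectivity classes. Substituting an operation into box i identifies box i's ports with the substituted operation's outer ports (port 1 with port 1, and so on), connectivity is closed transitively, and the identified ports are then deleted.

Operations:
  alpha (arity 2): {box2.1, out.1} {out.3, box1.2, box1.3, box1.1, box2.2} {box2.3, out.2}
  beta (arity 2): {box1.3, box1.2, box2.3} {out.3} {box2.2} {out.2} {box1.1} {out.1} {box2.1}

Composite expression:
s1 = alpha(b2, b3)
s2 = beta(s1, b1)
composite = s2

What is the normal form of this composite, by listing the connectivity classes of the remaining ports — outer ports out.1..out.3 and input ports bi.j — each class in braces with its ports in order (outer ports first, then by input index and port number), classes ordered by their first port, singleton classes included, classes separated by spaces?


{out.1} {out.2} {out.3} {b1.1} {b1.2} {b1.3, b2.1, b2.2, b2.3, b3.2, b3.3} {b3.1}

After gluing at beta, chains via deleted ports link the b-ports.
stage alpha: inputs (b2, b3), connectivity {out.1, b3.1} {out.2, b3.3} {out.3, b2.1, b2.2, b2.3, b3.2}, out.j its boundary
stage beta: inputs (b2, b3, b1), connectivity {out.1} {out.2} {out.3} {b1.1} {b1.2} {b1.3, b2.1, b2.2, b2.3, b3.2, b3.3} {b3.1}, out.j its boundary


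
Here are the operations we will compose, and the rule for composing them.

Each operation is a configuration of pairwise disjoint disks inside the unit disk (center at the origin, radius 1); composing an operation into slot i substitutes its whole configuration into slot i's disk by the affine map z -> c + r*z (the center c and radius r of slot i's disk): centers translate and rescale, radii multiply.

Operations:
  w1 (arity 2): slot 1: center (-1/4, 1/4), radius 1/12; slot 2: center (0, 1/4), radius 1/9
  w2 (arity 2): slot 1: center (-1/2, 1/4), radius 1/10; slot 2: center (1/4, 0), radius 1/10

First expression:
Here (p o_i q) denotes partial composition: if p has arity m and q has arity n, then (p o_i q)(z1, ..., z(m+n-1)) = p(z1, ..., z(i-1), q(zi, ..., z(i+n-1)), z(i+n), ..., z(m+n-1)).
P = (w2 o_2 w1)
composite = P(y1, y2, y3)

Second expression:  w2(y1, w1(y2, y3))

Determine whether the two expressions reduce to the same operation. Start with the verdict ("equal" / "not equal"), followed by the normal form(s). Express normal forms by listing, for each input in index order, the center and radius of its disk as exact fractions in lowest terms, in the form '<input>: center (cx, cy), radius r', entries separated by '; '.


equal — both sides give y1: center (-1/2, 1/4), radius 1/10; y2: center (9/40, 1/40), radius 1/120; y3: center (1/4, 1/40), radius 1/90


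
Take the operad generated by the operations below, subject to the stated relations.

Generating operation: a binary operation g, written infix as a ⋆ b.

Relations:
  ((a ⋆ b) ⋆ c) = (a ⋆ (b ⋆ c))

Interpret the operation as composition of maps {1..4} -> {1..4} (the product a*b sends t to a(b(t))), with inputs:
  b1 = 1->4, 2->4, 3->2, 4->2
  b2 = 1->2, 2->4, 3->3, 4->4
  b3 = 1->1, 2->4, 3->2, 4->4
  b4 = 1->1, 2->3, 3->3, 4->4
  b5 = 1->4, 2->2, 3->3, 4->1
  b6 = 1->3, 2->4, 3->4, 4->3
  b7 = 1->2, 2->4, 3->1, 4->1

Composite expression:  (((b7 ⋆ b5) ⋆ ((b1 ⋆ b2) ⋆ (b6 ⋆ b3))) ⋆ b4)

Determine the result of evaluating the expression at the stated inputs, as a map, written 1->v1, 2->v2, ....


(b7 ⋆ b5) = 1->1, 2->4, 3->1, 4->2
(b1 ⋆ b2) = 1->4, 2->2, 3->2, 4->2
(b6 ⋆ b3) = 1->3, 2->3, 3->4, 4->3
((b1 ⋆ b2) ⋆ (b6 ⋆ b3)) = 1->2, 2->2, 3->2, 4->2
((b7 ⋆ b5) ⋆ ((b1 ⋆ b2) ⋆ (b6 ⋆ b3))) = 1->4, 2->4, 3->4, 4->4
(((b7 ⋆ b5) ⋆ ((b1 ⋆ b2) ⋆ (b6 ⋆ b3))) ⋆ b4) = 1->4, 2->4, 3->4, 4->4

1->4, 2->4, 3->4, 4->4


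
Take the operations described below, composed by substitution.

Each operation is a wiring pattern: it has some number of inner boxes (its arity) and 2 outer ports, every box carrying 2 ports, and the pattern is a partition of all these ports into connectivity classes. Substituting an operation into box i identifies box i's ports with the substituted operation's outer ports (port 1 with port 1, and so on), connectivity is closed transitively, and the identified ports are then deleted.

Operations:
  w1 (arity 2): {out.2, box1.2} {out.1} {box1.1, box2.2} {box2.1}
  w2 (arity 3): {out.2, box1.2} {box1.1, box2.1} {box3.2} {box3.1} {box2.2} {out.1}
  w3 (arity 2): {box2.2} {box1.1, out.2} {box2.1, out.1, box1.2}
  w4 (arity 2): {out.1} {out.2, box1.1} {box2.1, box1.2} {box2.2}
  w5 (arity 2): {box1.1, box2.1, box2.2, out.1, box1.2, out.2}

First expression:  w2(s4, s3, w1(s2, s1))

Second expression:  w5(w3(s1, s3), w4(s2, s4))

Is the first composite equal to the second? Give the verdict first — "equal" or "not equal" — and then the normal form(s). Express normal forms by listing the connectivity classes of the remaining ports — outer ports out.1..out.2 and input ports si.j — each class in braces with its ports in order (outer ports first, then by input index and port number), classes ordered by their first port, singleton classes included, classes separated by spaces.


In normal form, the first expression is {out.1} {out.2, s4.2} {s1.1} {s1.2, s2.1} {s2.2} {s3.1, s4.1} {s3.2}
In normal form, the second expression is {out.1, out.2, s1.1, s1.2, s2.1, s3.1} {s2.2, s4.1} {s3.2} {s4.2}
Different reductions; not equal.

not equal; the first gives {out.1} {out.2, s4.2} {s1.1} {s1.2, s2.1} {s2.2} {s3.1, s4.1} {s3.2} and the second {out.1, out.2, s1.1, s1.2, s2.1, s3.1} {s2.2, s4.1} {s3.2} {s4.2}


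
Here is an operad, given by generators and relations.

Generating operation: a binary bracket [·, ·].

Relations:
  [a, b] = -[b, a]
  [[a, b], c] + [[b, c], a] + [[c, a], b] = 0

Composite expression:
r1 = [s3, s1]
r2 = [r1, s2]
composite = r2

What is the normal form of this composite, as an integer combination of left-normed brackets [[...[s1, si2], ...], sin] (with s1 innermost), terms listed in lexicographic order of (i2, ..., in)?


-[[s1, s3], s2]


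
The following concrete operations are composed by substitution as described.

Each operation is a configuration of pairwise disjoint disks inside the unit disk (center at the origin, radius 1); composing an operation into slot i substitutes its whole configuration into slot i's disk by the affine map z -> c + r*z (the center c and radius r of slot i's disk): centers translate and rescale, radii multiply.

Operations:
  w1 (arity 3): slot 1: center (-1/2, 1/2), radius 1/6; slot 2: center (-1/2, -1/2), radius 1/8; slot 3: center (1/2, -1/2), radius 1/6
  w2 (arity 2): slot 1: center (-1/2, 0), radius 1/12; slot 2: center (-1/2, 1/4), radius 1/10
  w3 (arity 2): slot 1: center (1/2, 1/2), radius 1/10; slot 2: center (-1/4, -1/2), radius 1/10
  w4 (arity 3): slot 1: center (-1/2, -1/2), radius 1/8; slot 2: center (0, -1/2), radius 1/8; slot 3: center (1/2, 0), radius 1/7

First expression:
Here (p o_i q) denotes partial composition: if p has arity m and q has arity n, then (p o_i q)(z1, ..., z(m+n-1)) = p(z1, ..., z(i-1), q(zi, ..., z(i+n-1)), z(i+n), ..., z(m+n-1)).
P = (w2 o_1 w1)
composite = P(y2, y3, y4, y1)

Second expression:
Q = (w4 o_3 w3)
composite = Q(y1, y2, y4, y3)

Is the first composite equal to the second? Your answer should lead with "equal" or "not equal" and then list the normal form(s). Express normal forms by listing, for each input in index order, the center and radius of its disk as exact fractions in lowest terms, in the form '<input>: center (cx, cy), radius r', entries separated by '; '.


not equal; first: y1: center (-1/2, 1/4), radius 1/10; y2: center (-13/24, 1/24), radius 1/72; y3: center (-13/24, -1/24), radius 1/96; y4: center (-11/24, -1/24), radius 1/72; second: y1: center (-1/2, -1/2), radius 1/8; y2: center (0, -1/2), radius 1/8; y3: center (13/28, -1/14), radius 1/70; y4: center (4/7, 1/14), radius 1/70

The first composite normalizes to y1: center (-1/2, 1/4), radius 1/10; y2: center (-13/24, 1/24), radius 1/72; y3: center (-13/24, -1/24), radius 1/96; y4: center (-11/24, -1/24), radius 1/72
The second composite normalizes to y1: center (-1/2, -1/2), radius 1/8; y2: center (0, -1/2), radius 1/8; y3: center (13/28, -1/14), radius 1/70; y4: center (4/7, 1/14), radius 1/70
Distinct normal forms: not equal.


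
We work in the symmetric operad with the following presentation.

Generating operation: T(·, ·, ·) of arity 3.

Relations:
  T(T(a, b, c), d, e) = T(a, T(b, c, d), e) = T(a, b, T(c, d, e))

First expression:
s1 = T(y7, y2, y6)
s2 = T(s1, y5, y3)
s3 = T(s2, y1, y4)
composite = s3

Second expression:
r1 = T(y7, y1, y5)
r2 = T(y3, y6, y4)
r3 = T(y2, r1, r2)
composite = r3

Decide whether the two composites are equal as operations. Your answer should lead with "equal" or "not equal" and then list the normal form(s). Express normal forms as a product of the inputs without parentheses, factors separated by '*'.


not equal — first y7 * y2 * y6 * y5 * y3 * y1 * y4, second y2 * y7 * y1 * y5 * y3 * y6 * y4

Normal form of the first expression: y7 * y2 * y6 * y5 * y3 * y1 * y4
Normal form of the second expression: y2 * y7 * y1 * y5 * y3 * y6 * y4
No match — not equal.


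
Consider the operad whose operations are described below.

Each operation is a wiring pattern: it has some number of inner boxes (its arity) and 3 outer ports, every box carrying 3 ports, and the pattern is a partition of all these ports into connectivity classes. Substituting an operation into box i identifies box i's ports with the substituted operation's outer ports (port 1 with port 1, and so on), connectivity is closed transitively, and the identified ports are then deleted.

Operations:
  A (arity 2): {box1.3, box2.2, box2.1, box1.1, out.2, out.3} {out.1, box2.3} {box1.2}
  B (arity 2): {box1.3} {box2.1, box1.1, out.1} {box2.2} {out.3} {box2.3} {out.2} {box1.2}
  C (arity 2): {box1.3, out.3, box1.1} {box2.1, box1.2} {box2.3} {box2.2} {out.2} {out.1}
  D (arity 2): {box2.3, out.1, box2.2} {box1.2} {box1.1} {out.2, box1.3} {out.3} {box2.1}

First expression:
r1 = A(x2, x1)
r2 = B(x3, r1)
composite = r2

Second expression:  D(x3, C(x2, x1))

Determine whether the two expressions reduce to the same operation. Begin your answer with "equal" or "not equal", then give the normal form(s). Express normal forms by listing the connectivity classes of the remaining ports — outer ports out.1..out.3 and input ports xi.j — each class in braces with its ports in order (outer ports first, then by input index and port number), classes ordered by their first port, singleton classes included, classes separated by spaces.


not equal; first: {out.1, x1.3, x3.1} {out.2} {out.3} {x1.1, x1.2, x2.1, x2.3} {x2.2} {x3.2} {x3.3}; second: {out.1, x2.1, x2.3} {out.2, x3.3} {out.3} {x1.1, x2.2} {x1.2} {x1.3} {x3.1} {x3.2}

The first expression reduces to {out.1, x1.3, x3.1} {out.2} {out.3} {x1.1, x1.2, x2.1, x2.3} {x2.2} {x3.2} {x3.3}
The second expression reduces to {out.1, x2.1, x2.3} {out.2, x3.3} {out.3} {x1.1, x2.2} {x1.2} {x1.3} {x3.1} {x3.2}
The normal forms differ: not equal.


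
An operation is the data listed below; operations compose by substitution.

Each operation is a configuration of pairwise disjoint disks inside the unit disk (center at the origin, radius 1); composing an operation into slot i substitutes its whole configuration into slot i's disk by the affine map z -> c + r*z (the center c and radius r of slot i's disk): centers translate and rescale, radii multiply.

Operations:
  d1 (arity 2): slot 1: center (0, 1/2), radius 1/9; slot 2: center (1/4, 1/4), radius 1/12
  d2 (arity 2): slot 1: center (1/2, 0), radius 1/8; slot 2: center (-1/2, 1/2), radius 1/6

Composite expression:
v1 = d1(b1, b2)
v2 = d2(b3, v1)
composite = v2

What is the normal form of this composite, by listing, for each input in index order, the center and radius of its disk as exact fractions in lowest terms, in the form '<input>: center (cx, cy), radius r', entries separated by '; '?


b1: center (-1/2, 7/12), radius 1/54; b2: center (-11/24, 13/24), radius 1/72; b3: center (1/2, 0), radius 1/8

Affine substitution under d2: radii multiply and b-centers shift.
b3: after 1 affine step, its disk has center (1/2, 0), radius 1/8
b1: after 2 affine steps, its disk has center (-1/2, 7/12), radius 1/54
b2: after 2 affine steps, its disk has center (-11/24, 13/24), radius 1/72


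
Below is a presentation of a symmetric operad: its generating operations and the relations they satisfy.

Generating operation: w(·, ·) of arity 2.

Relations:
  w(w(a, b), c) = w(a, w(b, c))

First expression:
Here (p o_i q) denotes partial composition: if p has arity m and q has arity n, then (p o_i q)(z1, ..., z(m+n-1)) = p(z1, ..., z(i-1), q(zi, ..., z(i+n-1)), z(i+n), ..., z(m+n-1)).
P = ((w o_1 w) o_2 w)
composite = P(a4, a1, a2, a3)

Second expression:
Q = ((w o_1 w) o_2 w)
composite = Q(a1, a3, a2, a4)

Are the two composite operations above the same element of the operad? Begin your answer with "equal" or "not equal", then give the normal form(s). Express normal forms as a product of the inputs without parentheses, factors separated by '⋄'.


not equal: they reduce to a4 ⋄ a1 ⋄ a2 ⋄ a3 and a1 ⋄ a3 ⋄ a2 ⋄ a4


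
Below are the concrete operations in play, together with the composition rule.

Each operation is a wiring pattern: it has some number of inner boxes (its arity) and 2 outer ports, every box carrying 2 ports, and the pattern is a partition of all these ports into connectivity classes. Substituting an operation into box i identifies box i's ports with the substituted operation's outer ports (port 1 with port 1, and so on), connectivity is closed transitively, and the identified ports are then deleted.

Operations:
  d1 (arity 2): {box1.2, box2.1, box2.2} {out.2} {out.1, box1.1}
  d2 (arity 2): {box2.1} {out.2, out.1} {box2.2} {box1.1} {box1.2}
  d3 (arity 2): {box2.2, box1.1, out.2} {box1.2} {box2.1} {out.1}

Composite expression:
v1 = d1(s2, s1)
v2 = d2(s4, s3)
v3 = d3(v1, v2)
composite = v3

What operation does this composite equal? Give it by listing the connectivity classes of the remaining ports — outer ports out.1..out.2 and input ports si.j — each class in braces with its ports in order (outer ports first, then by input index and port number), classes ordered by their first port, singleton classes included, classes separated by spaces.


{out.1} {out.2, s2.1} {s1.1, s1.2, s2.2} {s3.1} {s3.2} {s4.1} {s4.2}

Connectivity passes through glued d3-boundaries; trace each wire chain.
stage d1: inputs (s2, s1), connectivity {out.1, s2.1} {out.2} {s1.1, s1.2, s2.2}, out.j its boundary
stage d2: inputs (s4, s3), connectivity {out.1, out.2} {s3.1} {s3.2} {s4.1} {s4.2}, out.j its boundary
stage d3: inputs (s2, s1, s4, s3), connectivity {out.1} {out.2, s2.1} {s1.1, s1.2, s2.2} {s3.1} {s3.2} {s4.1} {s4.2}, out.j its boundary


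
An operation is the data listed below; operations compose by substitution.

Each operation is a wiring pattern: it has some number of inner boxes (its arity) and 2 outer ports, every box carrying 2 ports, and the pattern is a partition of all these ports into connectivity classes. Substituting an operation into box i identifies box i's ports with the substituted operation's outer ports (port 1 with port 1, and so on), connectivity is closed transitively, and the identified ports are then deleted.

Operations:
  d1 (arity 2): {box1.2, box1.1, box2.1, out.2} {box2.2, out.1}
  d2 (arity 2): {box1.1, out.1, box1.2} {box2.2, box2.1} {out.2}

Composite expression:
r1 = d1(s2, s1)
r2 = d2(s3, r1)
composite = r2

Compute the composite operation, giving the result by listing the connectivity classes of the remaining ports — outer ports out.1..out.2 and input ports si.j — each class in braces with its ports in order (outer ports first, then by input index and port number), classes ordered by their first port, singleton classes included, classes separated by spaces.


{out.1, s3.1, s3.2} {out.2} {s1.1, s1.2, s2.1, s2.2}

Connectivity passes through glued d2-boundaries; trace each wire chain.
d1 over (s2, s1) gives {out.1, s1.2} {out.2, s1.1, s2.1, s2.2}, out.j being that stage's outer ports
d2 over (s3, s2, s1) gives {out.1, s3.1, s3.2} {out.2} {s1.1, s1.2, s2.1, s2.2}, out.j being that stage's outer ports


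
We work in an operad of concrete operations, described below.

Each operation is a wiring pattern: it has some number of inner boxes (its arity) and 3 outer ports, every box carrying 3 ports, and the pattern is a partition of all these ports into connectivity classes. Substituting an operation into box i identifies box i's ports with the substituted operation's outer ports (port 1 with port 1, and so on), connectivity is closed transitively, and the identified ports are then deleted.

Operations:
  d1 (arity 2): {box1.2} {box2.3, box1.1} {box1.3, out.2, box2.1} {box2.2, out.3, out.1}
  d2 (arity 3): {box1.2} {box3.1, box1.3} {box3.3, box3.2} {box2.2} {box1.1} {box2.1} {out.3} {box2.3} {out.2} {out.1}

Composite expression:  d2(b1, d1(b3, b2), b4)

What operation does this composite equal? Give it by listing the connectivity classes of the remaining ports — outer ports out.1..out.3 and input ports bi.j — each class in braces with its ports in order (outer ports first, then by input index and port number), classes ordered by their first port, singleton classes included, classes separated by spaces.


After gluing at d2, chains via deleted ports link the b-ports.
composing d1 on (b3, b2), with out.j its own outer ports: {out.1, out.3, b2.2} {out.2, b2.1, b3.3} {b2.3, b3.1} {b3.2}
composing d2 on (b1, b3, b2, b4), with out.j its own outer ports: {out.1} {out.2} {out.3} {b1.1} {b1.2} {b1.3, b4.1} {b2.1, b3.3} {b2.2} {b2.3, b3.1} {b3.2} {b4.2, b4.3}

{out.1} {out.2} {out.3} {b1.1} {b1.2} {b1.3, b4.1} {b2.1, b3.3} {b2.2} {b2.3, b3.1} {b3.2} {b4.2, b4.3}


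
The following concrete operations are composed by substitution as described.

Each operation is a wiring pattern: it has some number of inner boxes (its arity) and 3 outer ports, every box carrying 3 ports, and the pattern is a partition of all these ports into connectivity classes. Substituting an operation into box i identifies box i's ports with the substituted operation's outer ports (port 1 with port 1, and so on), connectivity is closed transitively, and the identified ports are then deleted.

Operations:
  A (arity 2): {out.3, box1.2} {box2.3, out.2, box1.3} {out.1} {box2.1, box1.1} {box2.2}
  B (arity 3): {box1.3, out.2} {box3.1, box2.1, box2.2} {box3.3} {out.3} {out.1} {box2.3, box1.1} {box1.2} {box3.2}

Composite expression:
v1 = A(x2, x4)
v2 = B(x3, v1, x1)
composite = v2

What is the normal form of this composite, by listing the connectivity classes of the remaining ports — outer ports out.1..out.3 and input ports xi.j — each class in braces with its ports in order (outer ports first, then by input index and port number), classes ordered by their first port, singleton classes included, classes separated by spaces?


Two ports join when wires chain via B-identified ports.
the subtree at A composes to {out.1} {out.2, x2.3, x4.3} {out.3, x2.2} {x2.1, x4.1} {x4.2} on (x2, x4); out.j = own outer ports
the subtree at B composes to {out.1} {out.2, x3.3} {out.3} {x1.1, x2.3, x4.3} {x1.2} {x1.3} {x2.1, x4.1} {x2.2, x3.1} {x3.2} {x4.2} on (x3, x2, x4, x1); out.j = own outer ports

{out.1} {out.2, x3.3} {out.3} {x1.1, x2.3, x4.3} {x1.2} {x1.3} {x2.1, x4.1} {x2.2, x3.1} {x3.2} {x4.2}


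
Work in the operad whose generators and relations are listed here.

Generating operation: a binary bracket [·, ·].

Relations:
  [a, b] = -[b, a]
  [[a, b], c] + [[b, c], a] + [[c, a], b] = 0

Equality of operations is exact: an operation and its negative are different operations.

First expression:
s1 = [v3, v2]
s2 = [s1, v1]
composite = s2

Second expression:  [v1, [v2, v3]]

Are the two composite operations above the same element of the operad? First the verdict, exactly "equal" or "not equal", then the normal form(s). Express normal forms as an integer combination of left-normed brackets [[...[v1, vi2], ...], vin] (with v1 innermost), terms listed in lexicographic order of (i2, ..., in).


equal: each reduces to [[v1, v2], v3] - [[v1, v3], v2]

The first expression reduces to [[v1, v2], v3] - [[v1, v3], v2]
The second expression reduces to [[v1, v2], v3] - [[v1, v3], v2]
Same normal form: equal.


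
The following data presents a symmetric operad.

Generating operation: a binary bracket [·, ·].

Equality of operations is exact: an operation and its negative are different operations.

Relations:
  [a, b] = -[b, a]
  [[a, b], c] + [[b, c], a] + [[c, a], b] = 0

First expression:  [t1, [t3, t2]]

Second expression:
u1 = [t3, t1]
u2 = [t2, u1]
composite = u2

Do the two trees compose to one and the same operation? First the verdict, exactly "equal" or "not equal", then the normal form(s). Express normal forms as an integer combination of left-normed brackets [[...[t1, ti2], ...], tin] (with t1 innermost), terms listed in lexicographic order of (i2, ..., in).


not equal: they reduce to -[[t1, t2], t3] + [[t1, t3], t2] and [[t1, t3], t2]

Normal form of the first expression: -[[t1, t2], t3] + [[t1, t3], t2]
Normal form of the second expression: [[t1, t3], t2]
Distinct normal forms: not equal.


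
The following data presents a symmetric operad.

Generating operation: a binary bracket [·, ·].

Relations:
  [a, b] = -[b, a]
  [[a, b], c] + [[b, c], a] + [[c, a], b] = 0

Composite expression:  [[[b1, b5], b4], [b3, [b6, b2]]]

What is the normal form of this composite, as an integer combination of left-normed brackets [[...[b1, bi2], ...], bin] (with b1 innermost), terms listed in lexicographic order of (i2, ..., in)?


In the tensor algebra, words opening b1 carry the b1-anchored form.
Composite bracket: [[[b1, b5], b4], [b3, [b6, b2]]]
Full expansion: 32 signed words from ab - ba (2^5 = 32).
Collect the words opening with b1:
  from b1b5b4b2b6b3, sign +1: term +[[[[[b1, b5], b4], b2], b6], b3]
  from b1b5b4b3b2b6, sign -1: term -[[[[[b1, b5], b4], b3], b2], b6]
  from b1b5b4b3b6b2, sign +1: term +[[[[[b1, b5], b4], b3], b6], b2]
  from b1b5b4b6b2b3, sign -1: term -[[[[[b1, b5], b4], b6], b2], b3]

[[[[[b1, b5], b4], b2], b6], b3] - [[[[[b1, b5], b4], b3], b2], b6] + [[[[[b1, b5], b4], b3], b6], b2] - [[[[[b1, b5], b4], b6], b2], b3]


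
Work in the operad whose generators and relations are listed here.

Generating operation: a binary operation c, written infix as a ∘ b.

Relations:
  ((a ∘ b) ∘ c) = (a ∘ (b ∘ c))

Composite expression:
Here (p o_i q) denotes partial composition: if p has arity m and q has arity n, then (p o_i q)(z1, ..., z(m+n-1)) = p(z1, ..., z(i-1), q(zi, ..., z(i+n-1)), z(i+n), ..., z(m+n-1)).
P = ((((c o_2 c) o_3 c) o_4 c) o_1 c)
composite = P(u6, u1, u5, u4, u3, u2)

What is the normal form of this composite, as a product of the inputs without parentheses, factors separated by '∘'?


u6 ∘ u1 ∘ u5 ∘ u4 ∘ u3 ∘ u2


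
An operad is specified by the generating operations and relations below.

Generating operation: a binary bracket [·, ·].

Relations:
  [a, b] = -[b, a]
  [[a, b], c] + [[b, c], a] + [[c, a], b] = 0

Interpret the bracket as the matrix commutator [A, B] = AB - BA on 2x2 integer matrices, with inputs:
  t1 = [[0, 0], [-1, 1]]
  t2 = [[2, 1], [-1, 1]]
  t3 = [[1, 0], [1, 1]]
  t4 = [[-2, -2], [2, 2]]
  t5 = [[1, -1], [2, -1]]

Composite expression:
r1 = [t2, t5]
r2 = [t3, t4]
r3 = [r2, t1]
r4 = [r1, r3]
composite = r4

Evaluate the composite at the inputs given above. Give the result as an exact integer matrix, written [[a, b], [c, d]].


[[-24, 0], [-16, 24]]


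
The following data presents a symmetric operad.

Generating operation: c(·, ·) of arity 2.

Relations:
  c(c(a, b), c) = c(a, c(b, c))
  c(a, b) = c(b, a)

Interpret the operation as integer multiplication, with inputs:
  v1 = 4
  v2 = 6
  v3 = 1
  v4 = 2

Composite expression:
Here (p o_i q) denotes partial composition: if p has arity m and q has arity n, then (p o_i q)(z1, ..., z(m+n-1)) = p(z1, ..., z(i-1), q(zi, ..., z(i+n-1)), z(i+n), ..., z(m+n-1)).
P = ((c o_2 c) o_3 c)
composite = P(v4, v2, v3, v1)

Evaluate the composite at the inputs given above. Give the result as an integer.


48


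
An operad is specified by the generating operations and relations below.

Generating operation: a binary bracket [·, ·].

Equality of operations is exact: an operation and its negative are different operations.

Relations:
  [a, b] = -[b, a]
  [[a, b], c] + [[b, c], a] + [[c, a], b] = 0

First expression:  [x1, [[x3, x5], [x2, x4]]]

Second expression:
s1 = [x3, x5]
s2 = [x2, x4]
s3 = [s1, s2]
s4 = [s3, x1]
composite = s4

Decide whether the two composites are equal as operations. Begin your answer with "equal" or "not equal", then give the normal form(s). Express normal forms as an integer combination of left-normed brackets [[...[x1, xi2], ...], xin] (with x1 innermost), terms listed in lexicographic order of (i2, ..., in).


Reducing the first expression gives -[[[[x1, x2], x4], x3], x5] + [[[[x1, x2], x4], x5], x3] + [[[[x1, x3], x5], x2], x4] - [[[[x1, x3], x5], x4], x2] + [[[[x1, x4], x2], x3], x5] - [[[[x1, x4], x2], x5], x3] - [[[[x1, x5], x3], x2], x4] + [[[[x1, x5], x3], x4], x2]
Reducing the second expression gives [[[[x1, x2], x4], x3], x5] - [[[[x1, x2], x4], x5], x3] - [[[[x1, x3], x5], x2], x4] + [[[[x1, x3], x5], x4], x2] - [[[[x1, x4], x2], x3], x5] + [[[[x1, x4], x2], x5], x3] + [[[[x1, x5], x3], x2], x4] - [[[[x1, x5], x3], x4], x2]
They disagree, so not equal.

not equal — first -[[[[x1, x2], x4], x3], x5] + [[[[x1, x2], x4], x5], x3] + [[[[x1, x3], x5], x2], x4] - [[[[x1, x3], x5], x4], x2] + [[[[x1, x4], x2], x3], x5] - [[[[x1, x4], x2], x5], x3] - [[[[x1, x5], x3], x2], x4] + [[[[x1, x5], x3], x4], x2], second [[[[x1, x2], x4], x3], x5] - [[[[x1, x2], x4], x5], x3] - [[[[x1, x3], x5], x2], x4] + [[[[x1, x3], x5], x4], x2] - [[[[x1, x4], x2], x3], x5] + [[[[x1, x4], x2], x5], x3] + [[[[x1, x5], x3], x2], x4] - [[[[x1, x5], x3], x4], x2]


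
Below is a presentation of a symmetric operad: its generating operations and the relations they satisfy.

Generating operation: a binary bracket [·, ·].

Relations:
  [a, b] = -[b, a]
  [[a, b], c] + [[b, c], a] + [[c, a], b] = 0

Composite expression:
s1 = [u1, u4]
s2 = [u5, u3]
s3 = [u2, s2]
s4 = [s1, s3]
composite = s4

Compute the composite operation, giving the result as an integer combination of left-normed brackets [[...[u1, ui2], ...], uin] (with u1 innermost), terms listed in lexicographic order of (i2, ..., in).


-[[[[u1, u4], u2], u3], u5] + [[[[u1, u4], u2], u5], u3] + [[[[u1, u4], u3], u5], u2] - [[[[u1, u4], u5], u3], u2]

Expand each bracket as ab - ba; the u1-initial words give the coefficients.
Composite bracket: [[u1, u4], [u2, [u5, u3]]]
The bracket unfolds into 16 signed words via [a, b] = ab - ba (2^4 = 16).
Coefficients come from the u1-initial words:
  from u1u4u2u3u5, sign -1: term -[[[[u1, u4], u2], u3], u5]
  from u1u4u2u5u3, sign +1: term +[[[[u1, u4], u2], u5], u3]
  from u1u4u3u5u2, sign +1: term +[[[[u1, u4], u3], u5], u2]
  from u1u4u5u3u2, sign -1: term -[[[[u1, u4], u5], u3], u2]


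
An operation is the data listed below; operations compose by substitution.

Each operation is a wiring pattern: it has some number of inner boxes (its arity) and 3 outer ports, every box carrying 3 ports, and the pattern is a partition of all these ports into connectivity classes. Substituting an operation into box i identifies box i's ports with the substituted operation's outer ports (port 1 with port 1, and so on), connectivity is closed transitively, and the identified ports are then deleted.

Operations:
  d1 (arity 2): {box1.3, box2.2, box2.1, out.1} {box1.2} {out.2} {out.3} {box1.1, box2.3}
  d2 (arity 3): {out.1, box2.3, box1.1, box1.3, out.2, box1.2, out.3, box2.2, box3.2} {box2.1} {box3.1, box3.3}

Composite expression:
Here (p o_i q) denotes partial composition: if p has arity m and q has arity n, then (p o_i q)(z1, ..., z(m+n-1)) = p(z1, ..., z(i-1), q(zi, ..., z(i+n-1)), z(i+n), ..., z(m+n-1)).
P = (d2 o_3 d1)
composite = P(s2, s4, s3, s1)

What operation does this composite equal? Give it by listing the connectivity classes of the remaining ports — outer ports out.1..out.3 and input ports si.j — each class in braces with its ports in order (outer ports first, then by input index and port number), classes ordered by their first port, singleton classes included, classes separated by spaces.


{out.1, out.2, out.3, s2.1, s2.2, s2.3, s4.2, s4.3} {s1.1, s1.2, s3.3} {s1.3, s3.1} {s3.2} {s4.1}

Connectivity passes through glued d2-boundaries; trace each wire chain.
through d1, on inputs (s3, s1): {out.1, s1.1, s1.2, s3.3} {out.2} {out.3} {s1.3, s3.1} {s3.2} (out.j = stage outer ports)
through d2, on inputs (s2, s4, s3, s1): {out.1, out.2, out.3, s2.1, s2.2, s2.3, s4.2, s4.3} {s1.1, s1.2, s3.3} {s1.3, s3.1} {s3.2} {s4.1} (out.j = stage outer ports)


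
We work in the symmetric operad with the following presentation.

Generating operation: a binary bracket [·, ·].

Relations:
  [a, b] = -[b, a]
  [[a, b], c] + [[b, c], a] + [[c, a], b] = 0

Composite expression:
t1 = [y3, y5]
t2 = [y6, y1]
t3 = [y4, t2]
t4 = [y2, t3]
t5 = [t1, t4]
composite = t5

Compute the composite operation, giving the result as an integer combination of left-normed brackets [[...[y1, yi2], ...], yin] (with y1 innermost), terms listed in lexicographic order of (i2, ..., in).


[[[[[y1, y6], y4], y2], y3], y5] - [[[[[y1, y6], y4], y2], y5], y3]

A multilinear Lie element is pinned by y1-initial words (y1 innermost).
Composite bracket: [[y3, y5], [y2, [y4, [y6, y1]]]]
Expanding via [a, b] = ab - ba: 32 signed words (2^5 = 32).
The y1-initial words carry the normal form:
  from y1y6y4y2y3y5, sign +1: term +[[[[[y1, y6], y4], y2], y3], y5]
  from y1y6y4y2y5y3, sign -1: term -[[[[[y1, y6], y4], y2], y5], y3]


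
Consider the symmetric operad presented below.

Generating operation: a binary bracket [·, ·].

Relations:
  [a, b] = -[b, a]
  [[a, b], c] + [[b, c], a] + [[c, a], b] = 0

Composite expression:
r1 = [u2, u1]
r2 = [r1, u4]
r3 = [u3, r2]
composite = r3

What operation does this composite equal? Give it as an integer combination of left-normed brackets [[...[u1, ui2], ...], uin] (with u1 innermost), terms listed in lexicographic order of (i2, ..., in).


[[[u1, u2], u4], u3]

In the tensor algebra, words opening u1 carry the u1-anchored form.
Composite bracket: [u3, [[u2, u1], u4]]
The bracket unfolds into 8 signed words via [a, b] = ab - ba (2^3 = 8).
Collect the words opening with u1:
  from u1u2u4u3, sign +1: term +[[[u1, u2], u4], u3]


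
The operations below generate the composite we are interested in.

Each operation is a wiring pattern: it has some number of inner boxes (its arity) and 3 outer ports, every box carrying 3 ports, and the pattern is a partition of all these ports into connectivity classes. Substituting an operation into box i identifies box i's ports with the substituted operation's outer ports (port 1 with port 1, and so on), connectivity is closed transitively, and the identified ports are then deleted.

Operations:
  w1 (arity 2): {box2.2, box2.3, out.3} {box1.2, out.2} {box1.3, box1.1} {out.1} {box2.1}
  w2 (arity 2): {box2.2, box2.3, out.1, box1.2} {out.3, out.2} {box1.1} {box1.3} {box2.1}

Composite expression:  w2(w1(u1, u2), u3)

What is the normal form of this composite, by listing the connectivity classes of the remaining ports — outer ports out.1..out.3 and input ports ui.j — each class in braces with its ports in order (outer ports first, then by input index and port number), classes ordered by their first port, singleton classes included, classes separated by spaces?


{out.1, u1.2, u3.2, u3.3} {out.2, out.3} {u1.1, u1.3} {u2.1} {u2.2, u2.3} {u3.1}

Two ports join when wires chain via w2-identified ports.
w1 over (u1, u2) gives {out.1} {out.2, u1.2} {out.3, u2.2, u2.3} {u1.1, u1.3} {u2.1}, out.j being that stage's outer ports
w2 over (u1, u2, u3) gives {out.1, u1.2, u3.2, u3.3} {out.2, out.3} {u1.1, u1.3} {u2.1} {u2.2, u2.3} {u3.1}, out.j being that stage's outer ports


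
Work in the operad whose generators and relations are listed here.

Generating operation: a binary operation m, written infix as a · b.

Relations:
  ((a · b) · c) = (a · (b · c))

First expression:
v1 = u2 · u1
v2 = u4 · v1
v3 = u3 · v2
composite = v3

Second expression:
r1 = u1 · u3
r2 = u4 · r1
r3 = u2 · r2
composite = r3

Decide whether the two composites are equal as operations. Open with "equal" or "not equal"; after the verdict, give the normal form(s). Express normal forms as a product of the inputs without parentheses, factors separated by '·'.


not equal; first: u3 · u4 · u2 · u1; second: u2 · u4 · u1 · u3


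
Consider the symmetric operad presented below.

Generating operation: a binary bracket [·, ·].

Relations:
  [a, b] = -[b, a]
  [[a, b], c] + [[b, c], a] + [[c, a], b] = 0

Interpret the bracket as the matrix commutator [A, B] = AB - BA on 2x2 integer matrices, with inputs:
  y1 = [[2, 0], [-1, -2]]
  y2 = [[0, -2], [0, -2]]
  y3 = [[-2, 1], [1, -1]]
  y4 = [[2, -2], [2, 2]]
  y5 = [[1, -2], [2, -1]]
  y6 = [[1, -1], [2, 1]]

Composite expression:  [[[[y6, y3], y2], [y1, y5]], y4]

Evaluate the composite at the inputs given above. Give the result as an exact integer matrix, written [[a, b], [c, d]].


[[112, 688], [688, -112]]


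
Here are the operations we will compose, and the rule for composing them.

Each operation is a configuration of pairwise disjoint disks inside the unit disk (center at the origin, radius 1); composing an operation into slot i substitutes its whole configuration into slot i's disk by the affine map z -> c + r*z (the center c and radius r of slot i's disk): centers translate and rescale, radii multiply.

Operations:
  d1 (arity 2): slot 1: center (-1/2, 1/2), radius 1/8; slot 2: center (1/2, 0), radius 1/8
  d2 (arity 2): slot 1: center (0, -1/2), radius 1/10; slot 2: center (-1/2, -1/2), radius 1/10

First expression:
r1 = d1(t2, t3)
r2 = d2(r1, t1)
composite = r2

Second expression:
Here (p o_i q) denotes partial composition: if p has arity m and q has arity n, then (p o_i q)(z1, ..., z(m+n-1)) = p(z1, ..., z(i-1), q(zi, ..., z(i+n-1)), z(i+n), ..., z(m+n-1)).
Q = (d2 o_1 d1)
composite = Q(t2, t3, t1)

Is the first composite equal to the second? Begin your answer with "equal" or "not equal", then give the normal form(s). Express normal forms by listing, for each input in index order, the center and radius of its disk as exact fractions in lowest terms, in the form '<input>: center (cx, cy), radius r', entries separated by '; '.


Reducing the first expression gives t1: center (-1/2, -1/2), radius 1/10; t2: center (-1/20, -9/20), radius 1/80; t3: center (1/20, -1/2), radius 1/80
Reducing the second expression gives t1: center (-1/2, -1/2), radius 1/10; t2: center (-1/20, -9/20), radius 1/80; t3: center (1/20, -1/2), radius 1/80
One common form — equal.

equal; both compose to t1: center (-1/2, -1/2), radius 1/10; t2: center (-1/20, -9/20), radius 1/80; t3: center (1/20, -1/2), radius 1/80


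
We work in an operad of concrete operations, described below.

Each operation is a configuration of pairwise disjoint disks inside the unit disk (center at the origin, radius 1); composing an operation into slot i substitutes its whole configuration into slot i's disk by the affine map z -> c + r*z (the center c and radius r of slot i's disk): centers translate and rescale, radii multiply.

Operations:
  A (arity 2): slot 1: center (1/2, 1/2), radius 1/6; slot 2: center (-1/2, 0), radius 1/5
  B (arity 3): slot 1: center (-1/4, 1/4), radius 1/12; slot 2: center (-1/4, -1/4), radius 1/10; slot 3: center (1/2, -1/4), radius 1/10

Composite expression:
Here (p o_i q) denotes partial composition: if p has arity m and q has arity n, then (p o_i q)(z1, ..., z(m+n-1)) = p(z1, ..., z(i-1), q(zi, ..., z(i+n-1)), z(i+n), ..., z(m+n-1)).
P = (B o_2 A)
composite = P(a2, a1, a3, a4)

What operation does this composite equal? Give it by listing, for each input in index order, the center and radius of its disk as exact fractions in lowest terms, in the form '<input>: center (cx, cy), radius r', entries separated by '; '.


a1: center (-1/5, -1/5), radius 1/60; a2: center (-1/4, 1/4), radius 1/12; a3: center (-3/10, -1/4), radius 1/50; a4: center (1/2, -1/4), radius 1/10

Each a-disk chains the slot maps above it in B; radii multiply.
tracing a2 down its 1-map path: center (-1/4, 1/4), radius 1/12
tracing a1 down its 2-map path: center (-1/5, -1/5), radius 1/60
tracing a3 down its 2-map path: center (-3/10, -1/4), radius 1/50
tracing a4 down its 1-map path: center (1/2, -1/4), radius 1/10
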